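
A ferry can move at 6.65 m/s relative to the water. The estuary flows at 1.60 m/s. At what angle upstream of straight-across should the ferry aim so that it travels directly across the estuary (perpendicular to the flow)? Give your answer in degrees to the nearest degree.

14°

To cancel the current, the upstream component of the ferry's velocity must equal the flow: 6.65 sin θ = 1.60.
sin θ = 1.60 / 6.65 = 0.2406.
θ = arcsin(0.2406) = 13.922°.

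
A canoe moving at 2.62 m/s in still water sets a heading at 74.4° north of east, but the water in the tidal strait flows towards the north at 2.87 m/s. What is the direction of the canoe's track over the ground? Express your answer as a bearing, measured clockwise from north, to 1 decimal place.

007.4°

Taking east as x and north as y: velocity relative to the water = (0.705, 2.523) m/s; the water relative to ground = (0.000, 2.870) m/s.
Velocity relative to ground = (0.705, 2.523) + (0.000, 2.870) = (0.705, 5.393) m/s.
Bearing = atan2(0.70, 5.39) = 7.44° clockwise from north.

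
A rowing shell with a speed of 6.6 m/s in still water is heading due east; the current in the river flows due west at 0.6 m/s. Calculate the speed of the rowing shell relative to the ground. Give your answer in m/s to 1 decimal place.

6.0 m/s

Taking east as x and north as y: velocity relative to the water = (6.600, 0.000) m/s; the water relative to ground = (-0.600, 0.000) m/s.
Velocity relative to ground = (6.600, 0.000) + (-0.600, 0.000) = (6.000, 0.000) m/s.
Speed = |(6.000, 0.000)| = 6.000 m/s.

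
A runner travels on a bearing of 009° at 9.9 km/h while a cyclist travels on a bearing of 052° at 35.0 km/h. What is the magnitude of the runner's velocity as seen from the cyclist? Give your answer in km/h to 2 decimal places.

28.57 km/h

Taking east as x and north as y: runner velocity = (1.549, 9.778) km/h; cyclist velocity = (27.580, 21.548) km/h.
Velocity of runner relative to cyclist = (1.549, 9.778) − (27.580, 21.548) = (-26.032, -11.770) km/h.
Magnitude = |(-26.032, -11.770)| = 28.569 km/h.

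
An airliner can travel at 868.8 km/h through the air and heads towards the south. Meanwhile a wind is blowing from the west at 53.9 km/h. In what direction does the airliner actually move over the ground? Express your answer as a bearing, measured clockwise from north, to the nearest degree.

176°

Taking east as x and north as y: velocity relative to the air = (0.000, -868.800) km/h; the air relative to ground = (53.900, 0.000) km/h.
Velocity relative to ground = (0.000, -868.800) + (53.900, 0.000) = (53.900, -868.800) km/h.
Bearing = atan2(53.90, -868.80) = 176.45° clockwise from north.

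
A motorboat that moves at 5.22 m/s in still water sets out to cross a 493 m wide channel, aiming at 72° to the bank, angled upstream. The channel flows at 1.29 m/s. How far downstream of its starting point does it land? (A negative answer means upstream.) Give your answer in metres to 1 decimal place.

-32.1 m

Perpendicular speed = 4.965 m/s; crossing time = 493 / 4.965 = 99.305 s.
Net downstream speed = -0.323 m/s.
Drift = -0.323 × 99.305 = -32.082 m (upstream).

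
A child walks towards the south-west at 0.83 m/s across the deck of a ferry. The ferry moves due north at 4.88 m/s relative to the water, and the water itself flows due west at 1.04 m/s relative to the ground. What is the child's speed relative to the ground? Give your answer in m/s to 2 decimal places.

4.59 m/s

In east/north components (m/s): child relative to ferry = (-0.587, -0.587); ferry relative to water = (0.000, 4.880); water relative to ground = (-1.040, 0.000).
Sum = (-1.627, 4.293) m/s.
Speed = |(-1.627, 4.293)| = 4.591 m/s.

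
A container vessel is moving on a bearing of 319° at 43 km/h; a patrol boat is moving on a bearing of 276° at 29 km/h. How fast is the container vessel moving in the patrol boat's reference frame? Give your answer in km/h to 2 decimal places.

Taking east as x and north as y: container vessel velocity = (-28.211, 32.453) km/h; patrol boat velocity = (-28.841, 3.031) km/h.
Velocity of container vessel relative to patrol boat = (-28.211, 32.453) − (-28.841, 3.031) = (0.631, 29.421) km/h.
Magnitude = |(0.631, 29.421)| = 29.428 km/h.

29.43 km/h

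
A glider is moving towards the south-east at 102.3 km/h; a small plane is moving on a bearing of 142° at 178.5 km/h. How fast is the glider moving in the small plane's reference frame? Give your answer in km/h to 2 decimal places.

77.97 km/h

Taking east as x and north as y: glider velocity = (72.337, -72.337) km/h; small plane velocity = (109.896, -140.660) km/h.
Velocity of glider relative to small plane = (72.337, -72.337) − (109.896, -140.660) = (-37.559, 68.323) km/h.
Magnitude = |(-37.559, 68.323)| = 77.966 km/h.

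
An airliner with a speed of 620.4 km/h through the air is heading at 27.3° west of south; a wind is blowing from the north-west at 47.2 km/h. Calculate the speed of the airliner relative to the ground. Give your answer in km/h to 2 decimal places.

Taking east as x and north as y: velocity relative to the air = (-284.546, -551.298) km/h; the air relative to ground = (33.375, -33.375) km/h.
Velocity relative to ground = (-284.546, -551.298) + (33.375, -33.375) = (-251.171, -584.674) km/h.
Speed = |(-251.171, -584.674)| = 636.341 km/h.

636.34 km/h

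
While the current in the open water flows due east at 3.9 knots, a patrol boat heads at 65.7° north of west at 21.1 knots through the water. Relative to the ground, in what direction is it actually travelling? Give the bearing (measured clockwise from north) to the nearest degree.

346°

Taking east as x and north as y: velocity relative to the water = (-8.683, 19.231) knots; the water relative to ground = (3.900, 0.000) knots.
Velocity relative to ground = (-8.683, 19.231) + (3.900, 0.000) = (-4.783, 19.231) knots.
Bearing = atan2(-4.78, 19.23) = 346.03° clockwise from north.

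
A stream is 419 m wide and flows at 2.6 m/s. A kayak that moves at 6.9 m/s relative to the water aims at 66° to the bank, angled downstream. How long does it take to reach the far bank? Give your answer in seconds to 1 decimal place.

The component of the kayak's velocity perpendicular to the bank is 6.9 × sin 66° = 6.303 m/s.
The current is parallel to the bank, so it does not affect the crossing time.
Time = 419 / 6.303 = 66.471 s.

66.5 s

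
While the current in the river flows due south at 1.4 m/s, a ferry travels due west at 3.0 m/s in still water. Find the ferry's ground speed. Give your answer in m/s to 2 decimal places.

Taking east as x and north as y: velocity relative to the water = (-3.000, 0.000) m/s; the water relative to ground = (0.000, -1.400) m/s.
Velocity relative to ground = (-3.000, 0.000) + (0.000, -1.400) = (-3.000, -1.400) m/s.
Speed = |(-3.000, -1.400)| = 3.311 m/s.

3.31 m/s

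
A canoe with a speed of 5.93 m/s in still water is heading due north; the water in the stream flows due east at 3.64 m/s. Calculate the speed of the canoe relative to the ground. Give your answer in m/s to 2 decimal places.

6.96 m/s

Taking east as x and north as y: velocity relative to the water = (0.000, 5.930) m/s; the water relative to ground = (3.640, 0.000) m/s.
Velocity relative to ground = (0.000, 5.930) + (3.640, 0.000) = (3.640, 5.930) m/s.
Speed = |(3.640, 5.930)| = 6.958 m/s.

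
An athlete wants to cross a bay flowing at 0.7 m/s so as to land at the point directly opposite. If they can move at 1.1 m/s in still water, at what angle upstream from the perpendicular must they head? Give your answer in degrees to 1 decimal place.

39.5°

To cancel the current, the upstream component of the athlete's velocity must equal the flow: 1.1 sin θ = 0.7.
sin θ = 0.7 / 1.1 = 0.6364.
θ = arcsin(0.6364) = 39.521°.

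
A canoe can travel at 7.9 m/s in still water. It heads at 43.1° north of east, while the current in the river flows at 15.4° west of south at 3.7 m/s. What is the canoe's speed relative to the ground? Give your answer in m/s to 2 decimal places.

Taking east as x and north as y: velocity relative to the water = (5.768, 5.398) m/s; the water relative to ground = (-0.983, -3.567) m/s.
Velocity relative to ground = (5.768, 5.398) + (-0.983, -3.567) = (4.786, 1.831) m/s.
Speed = |(4.786, 1.831)| = 5.124 m/s.

5.12 m/s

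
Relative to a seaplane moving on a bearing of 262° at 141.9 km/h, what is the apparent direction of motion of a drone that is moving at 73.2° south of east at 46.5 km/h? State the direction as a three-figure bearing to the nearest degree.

099°

Taking east as x and north as y: drone velocity = (13.440, -44.515) km/h; seaplane velocity = (-140.519, -19.749) km/h.
Velocity of drone relative to seaplane = (13.440, -44.515) − (-140.519, -19.749) = (153.959, -24.767) km/h.
Bearing = atan2(153.96, -24.77) = 99.14° clockwise from north.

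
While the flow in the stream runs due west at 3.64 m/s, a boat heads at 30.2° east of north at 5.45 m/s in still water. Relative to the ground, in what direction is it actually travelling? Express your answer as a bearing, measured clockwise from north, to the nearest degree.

349°

Taking east as x and north as y: velocity relative to the water = (2.741, 4.710) m/s; the water relative to ground = (-3.640, 0.000) m/s.
Velocity relative to ground = (2.741, 4.710) + (-3.640, 0.000) = (-0.899, 4.710) m/s.
Bearing = atan2(-0.90, 4.71) = 349.20° clockwise from north.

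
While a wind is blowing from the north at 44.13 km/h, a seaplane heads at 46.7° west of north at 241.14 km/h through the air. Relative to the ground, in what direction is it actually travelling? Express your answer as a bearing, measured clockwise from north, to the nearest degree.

305°

Taking east as x and north as y: velocity relative to the air = (-175.495, 165.378) km/h; the air relative to ground = (0.000, -44.130) km/h.
Velocity relative to ground = (-175.495, 165.378) + (0.000, -44.130) = (-175.495, 121.248) km/h.
Bearing = atan2(-175.50, 121.25) = 304.64° clockwise from north.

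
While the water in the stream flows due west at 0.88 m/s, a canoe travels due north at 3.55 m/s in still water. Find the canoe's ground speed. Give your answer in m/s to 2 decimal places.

Taking east as x and north as y: velocity relative to the water = (0.000, 3.550) m/s; the water relative to ground = (-0.880, 0.000) m/s.
Velocity relative to ground = (0.000, 3.550) + (-0.880, 0.000) = (-0.880, 3.550) m/s.
Speed = |(-0.880, 3.550)| = 3.657 m/s.

3.66 m/s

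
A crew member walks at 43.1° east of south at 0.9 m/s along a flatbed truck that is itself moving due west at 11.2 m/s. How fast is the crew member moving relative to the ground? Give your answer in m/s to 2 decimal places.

Taking east as x and north as y: flatbed truck velocity = (-11.200, 0.000) m/s; crew member velocity relative to flatbed truck = (0.615, -0.657) m/s.
Velocity relative to ground = (-11.200, 0.000) + (0.615, -0.657) = (-10.585, -0.657) m/s.
Speed = |(-10.585, -0.657)| = 10.605 m/s.

10.61 m/s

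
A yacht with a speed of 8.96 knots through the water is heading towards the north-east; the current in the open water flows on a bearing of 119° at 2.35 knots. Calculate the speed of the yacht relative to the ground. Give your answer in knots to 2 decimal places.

9.87 knots

Taking east as x and north as y: velocity relative to the water = (6.336, 6.336) knots; the water relative to ground = (2.055, -1.139) knots.
Velocity relative to ground = (6.336, 6.336) + (2.055, -1.139) = (8.391, 5.196) knots.
Speed = |(8.391, 5.196)| = 9.870 knots.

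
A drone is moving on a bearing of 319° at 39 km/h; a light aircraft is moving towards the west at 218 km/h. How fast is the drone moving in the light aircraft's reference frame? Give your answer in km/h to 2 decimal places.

Taking east as x and north as y: drone velocity = (-25.586, 29.434) km/h; light aircraft velocity = (-218.000, 0.000) km/h.
Velocity of drone relative to light aircraft = (-25.586, 29.434) − (-218.000, 0.000) = (192.414, 29.434) km/h.
Magnitude = |(192.414, 29.434)| = 194.652 km/h.

194.65 km/h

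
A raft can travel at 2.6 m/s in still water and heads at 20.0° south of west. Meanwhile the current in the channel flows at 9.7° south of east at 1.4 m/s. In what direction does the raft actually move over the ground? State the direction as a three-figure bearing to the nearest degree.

Taking east as x and north as y: velocity relative to the water = (-2.443, -0.889) m/s; the water relative to ground = (1.380, -0.236) m/s.
Velocity relative to ground = (-2.443, -0.889) + (1.380, -0.236) = (-1.063, -1.125) m/s.
Bearing = atan2(-1.06, -1.13) = 223.38° clockwise from north.

223°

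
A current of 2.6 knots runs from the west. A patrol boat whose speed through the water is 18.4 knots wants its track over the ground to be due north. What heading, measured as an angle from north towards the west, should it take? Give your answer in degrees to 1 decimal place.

The current pushes perpendicular to the desired track; the heading must have a component into the current equal to 2.6 knots: 18.4 sin θ = 2.6.
sin θ = 0.1413, so θ = 8.123°.

8.1°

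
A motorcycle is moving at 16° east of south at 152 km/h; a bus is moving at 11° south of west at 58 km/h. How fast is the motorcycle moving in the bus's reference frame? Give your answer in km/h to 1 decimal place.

Taking east as x and north as y: motorcycle velocity = (41.897, -146.112) km/h; bus velocity = (-56.934, -11.067) km/h.
Velocity of motorcycle relative to bus = (41.897, -146.112) − (-56.934, -11.067) = (98.831, -135.045) km/h.
Magnitude = |(98.831, -135.045)| = 167.346 km/h.

167.3 km/h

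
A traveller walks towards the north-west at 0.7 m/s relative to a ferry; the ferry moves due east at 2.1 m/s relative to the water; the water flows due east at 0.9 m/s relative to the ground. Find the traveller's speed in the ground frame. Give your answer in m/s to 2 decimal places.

In east/north components (m/s): traveller relative to ferry = (-0.495, 0.495); ferry relative to water = (2.100, 0.000); water relative to ground = (0.900, 0.000).
Sum = (2.505, 0.495) m/s.
Speed = |(2.505, 0.495)| = 2.553 m/s.

2.55 m/s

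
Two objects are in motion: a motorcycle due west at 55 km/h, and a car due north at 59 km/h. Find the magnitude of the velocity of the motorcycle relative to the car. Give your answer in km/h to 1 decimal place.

Taking east as x and north as y: motorcycle velocity = (-55.000, 0.000) km/h; car velocity = (0.000, 59.000) km/h.
Velocity of motorcycle relative to car = (-55.000, 0.000) − (0.000, 59.000) = (-55.000, -59.000) km/h.
Magnitude = |(-55.000, -59.000)| = 80.660 km/h.

80.7 km/h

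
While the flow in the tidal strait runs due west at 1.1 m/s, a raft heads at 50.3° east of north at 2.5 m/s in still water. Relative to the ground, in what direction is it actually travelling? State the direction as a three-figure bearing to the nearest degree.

027°

Taking east as x and north as y: velocity relative to the water = (1.923, 1.597) m/s; the water relative to ground = (-1.100, 0.000) m/s.
Velocity relative to ground = (1.923, 1.597) + (-1.100, 0.000) = (0.823, 1.597) m/s.
Bearing = atan2(0.82, 1.60) = 27.28° clockwise from north.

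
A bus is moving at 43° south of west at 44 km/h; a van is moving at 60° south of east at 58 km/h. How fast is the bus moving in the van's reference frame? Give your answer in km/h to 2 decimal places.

64.43 km/h

Taking east as x and north as y: bus velocity = (-32.180, -30.008) km/h; van velocity = (29.000, -50.229) km/h.
Velocity of bus relative to van = (-32.180, -30.008) − (29.000, -50.229) = (-61.180, 20.222) km/h.
Magnitude = |(-61.180, 20.222)| = 64.435 km/h.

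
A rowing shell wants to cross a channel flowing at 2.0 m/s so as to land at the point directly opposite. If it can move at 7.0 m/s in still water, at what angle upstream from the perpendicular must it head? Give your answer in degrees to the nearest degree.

To cancel the current, the upstream component of the rowing shell's velocity must equal the flow: 7.0 sin θ = 2.0.
sin θ = 2.0 / 7.0 = 0.2857.
θ = arcsin(0.2857) = 16.602°.

17°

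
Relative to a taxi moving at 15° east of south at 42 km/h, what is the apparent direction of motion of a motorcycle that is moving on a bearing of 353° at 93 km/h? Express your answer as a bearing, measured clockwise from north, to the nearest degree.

351°

Taking east as x and north as y: motorcycle velocity = (-11.334, 92.307) km/h; taxi velocity = (10.870, -40.569) km/h.
Velocity of motorcycle relative to taxi = (-11.334, 92.307) − (10.870, -40.569) = (-22.204, 132.876) km/h.
Bearing = atan2(-22.20, 132.88) = 350.51° clockwise from north.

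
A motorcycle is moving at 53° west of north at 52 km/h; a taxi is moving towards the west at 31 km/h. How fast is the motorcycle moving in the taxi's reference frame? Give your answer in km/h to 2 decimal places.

33.02 km/h

Taking east as x and north as y: motorcycle velocity = (-41.529, 31.294) km/h; taxi velocity = (-31.000, 0.000) km/h.
Velocity of motorcycle relative to taxi = (-41.529, 31.294) − (-31.000, 0.000) = (-10.529, 31.294) km/h.
Magnitude = |(-10.529, 31.294)| = 33.018 km/h.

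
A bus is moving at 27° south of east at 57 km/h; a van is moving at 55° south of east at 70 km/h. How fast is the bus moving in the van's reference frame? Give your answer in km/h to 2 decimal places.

33.21 km/h

Taking east as x and north as y: bus velocity = (50.787, -25.877) km/h; van velocity = (40.150, -57.341) km/h.
Velocity of bus relative to van = (50.787, -25.877) − (40.150, -57.341) = (10.637, 31.463) km/h.
Magnitude = |(10.637, 31.463)| = 33.213 km/h.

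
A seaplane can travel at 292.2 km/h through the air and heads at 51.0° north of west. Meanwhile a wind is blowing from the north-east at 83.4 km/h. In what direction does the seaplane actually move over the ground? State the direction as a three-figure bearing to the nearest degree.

305°

Taking east as x and north as y: velocity relative to the air = (-183.887, 227.082) km/h; the air relative to ground = (-58.973, -58.973) km/h.
Velocity relative to ground = (-183.887, 227.082) + (-58.973, -58.973) = (-242.860, 168.109) km/h.
Bearing = atan2(-242.86, 168.11) = 304.69° clockwise from north.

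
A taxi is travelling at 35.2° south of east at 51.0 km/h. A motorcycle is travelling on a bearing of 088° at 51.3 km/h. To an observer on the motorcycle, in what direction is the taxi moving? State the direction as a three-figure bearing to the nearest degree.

Taking east as x and north as y: taxi velocity = (41.674, -29.398) km/h; motorcycle velocity = (51.269, 1.790) km/h.
Velocity of taxi relative to motorcycle = (41.674, -29.398) − (51.269, 1.790) = (-9.594, -31.188) km/h.
Bearing = atan2(-9.59, -31.19) = 197.10° clockwise from north.

197°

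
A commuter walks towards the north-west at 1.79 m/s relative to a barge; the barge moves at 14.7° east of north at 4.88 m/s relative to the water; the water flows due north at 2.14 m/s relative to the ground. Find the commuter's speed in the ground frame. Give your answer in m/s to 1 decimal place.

8.1 m/s

In east/north components (m/s): commuter relative to barge = (-1.266, 1.266); barge relative to water = (1.238, 4.720); water relative to ground = (0.000, 2.140).
Sum = (-0.027, 8.126) m/s.
Speed = |(-0.027, 8.126)| = 8.126 m/s.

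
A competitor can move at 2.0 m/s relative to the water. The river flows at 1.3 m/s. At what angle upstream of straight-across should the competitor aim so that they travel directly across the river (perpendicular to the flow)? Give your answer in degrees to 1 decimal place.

40.5°

To cancel the current, the upstream component of the competitor's velocity must equal the flow: 2.0 sin θ = 1.3.
sin θ = 1.3 / 2.0 = 0.6500.
θ = arcsin(0.6500) = 40.542°.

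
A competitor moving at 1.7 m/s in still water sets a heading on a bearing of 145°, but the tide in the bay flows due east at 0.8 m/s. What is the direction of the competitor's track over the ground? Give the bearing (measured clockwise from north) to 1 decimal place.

128.1°

Taking east as x and north as y: velocity relative to the water = (0.975, -1.393) m/s; the water relative to ground = (0.800, 0.000) m/s.
Velocity relative to ground = (0.975, -1.393) + (0.800, 0.000) = (1.775, -1.393) m/s.
Bearing = atan2(1.78, -1.39) = 128.11° clockwise from north.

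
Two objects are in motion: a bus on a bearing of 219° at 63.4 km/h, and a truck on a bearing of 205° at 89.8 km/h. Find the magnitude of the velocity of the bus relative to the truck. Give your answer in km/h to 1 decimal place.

32.2 km/h

Taking east as x and north as y: bus velocity = (-39.899, -49.271) km/h; truck velocity = (-37.951, -81.386) km/h.
Velocity of bus relative to truck = (-39.899, -49.271) − (-37.951, -81.386) = (-1.948, 32.115) km/h.
Magnitude = |(-1.948, 32.115)| = 32.174 km/h.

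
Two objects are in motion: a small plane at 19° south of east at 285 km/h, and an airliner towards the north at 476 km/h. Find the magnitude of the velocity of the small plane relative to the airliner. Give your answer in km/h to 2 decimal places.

629.39 km/h

Taking east as x and north as y: small plane velocity = (269.473, -92.787) km/h; airliner velocity = (0.000, 476.000) km/h.
Velocity of small plane relative to airliner = (269.473, -92.787) − (0.000, 476.000) = (269.473, -568.787) km/h.
Magnitude = |(269.473, -568.787)| = 629.392 km/h.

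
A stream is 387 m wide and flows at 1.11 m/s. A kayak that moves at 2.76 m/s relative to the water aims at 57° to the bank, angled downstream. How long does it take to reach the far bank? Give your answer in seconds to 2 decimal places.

167.19 s

The component of the kayak's velocity perpendicular to the bank is 2.76 × sin 57° = 2.315 m/s.
The current is parallel to the bank, so it does not affect the crossing time.
Time = 387 / 2.315 = 167.190 s.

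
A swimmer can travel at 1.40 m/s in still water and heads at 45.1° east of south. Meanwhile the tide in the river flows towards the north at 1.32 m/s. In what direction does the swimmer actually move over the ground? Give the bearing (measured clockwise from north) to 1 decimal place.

Taking east as x and north as y: velocity relative to the water = (0.992, -0.988) m/s; the water relative to ground = (0.000, 1.320) m/s.
Velocity relative to ground = (0.992, -0.988) + (0.000, 1.320) = (0.992, 0.332) m/s.
Bearing = atan2(0.99, 0.33) = 71.50° clockwise from north.

071.5°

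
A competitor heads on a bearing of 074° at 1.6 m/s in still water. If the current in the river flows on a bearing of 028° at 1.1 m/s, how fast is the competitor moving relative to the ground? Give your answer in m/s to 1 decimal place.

2.5 m/s

Taking east as x and north as y: velocity relative to the water = (1.538, 0.441) m/s; the water relative to ground = (0.516, 0.971) m/s.
Velocity relative to ground = (1.538, 0.441) + (0.516, 0.971) = (2.054, 1.412) m/s.
Speed = |(2.054, 1.412)| = 2.493 m/s.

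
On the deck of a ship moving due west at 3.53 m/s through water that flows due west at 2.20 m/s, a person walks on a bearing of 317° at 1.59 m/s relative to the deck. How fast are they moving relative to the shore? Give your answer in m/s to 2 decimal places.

In east/north components (m/s): person relative to ship = (-1.084, 1.163); ship relative to water = (-3.530, 0.000); water relative to ground = (-2.200, 0.000).
Sum = (-6.814, 1.163) m/s.
Speed = |(-6.814, 1.163)| = 6.913 m/s.

6.91 m/s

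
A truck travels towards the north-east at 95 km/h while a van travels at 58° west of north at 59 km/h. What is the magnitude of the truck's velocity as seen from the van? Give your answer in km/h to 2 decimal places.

122.59 km/h

Taking east as x and north as y: truck velocity = (67.175, 67.175) km/h; van velocity = (-50.035, 31.265) km/h.
Velocity of truck relative to van = (67.175, 67.175) − (-50.035, 31.265) = (117.210, 35.910) km/h.
Magnitude = |(117.210, 35.910)| = 122.588 km/h.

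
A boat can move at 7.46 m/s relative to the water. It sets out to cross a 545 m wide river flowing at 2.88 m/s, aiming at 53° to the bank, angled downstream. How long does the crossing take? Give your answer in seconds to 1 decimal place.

The component of the boat's velocity perpendicular to the bank is 7.46 × sin 53° = 5.958 m/s.
The flow acts along the bank and has no component across it.
Time = 545 / 5.958 = 91.476 s.

91.5 s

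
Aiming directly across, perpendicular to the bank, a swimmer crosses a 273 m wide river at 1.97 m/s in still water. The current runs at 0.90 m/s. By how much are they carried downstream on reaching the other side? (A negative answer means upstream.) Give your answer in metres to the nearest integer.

125 m

Perpendicular speed = 1.970 m/s; crossing time = 273 / 1.970 = 138.579 s.
Net downstream speed = 0.900 m/s.
Drift = 0.900 × 138.579 = 124.721 m (downstream).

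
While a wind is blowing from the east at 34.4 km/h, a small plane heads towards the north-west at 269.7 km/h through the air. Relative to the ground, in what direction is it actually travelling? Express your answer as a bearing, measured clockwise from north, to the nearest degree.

Taking east as x and north as y: velocity relative to the air = (-190.707, 190.707) km/h; the air relative to ground = (-34.400, 0.000) km/h.
Velocity relative to ground = (-190.707, 190.707) + (-34.400, 0.000) = (-225.107, 190.707) km/h.
Bearing = atan2(-225.11, 190.71) = 310.27° clockwise from north.

310°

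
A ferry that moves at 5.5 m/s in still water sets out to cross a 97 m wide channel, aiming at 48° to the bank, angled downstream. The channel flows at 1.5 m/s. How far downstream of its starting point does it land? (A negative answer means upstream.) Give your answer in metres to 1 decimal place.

122.9 m

Perpendicular speed = 4.087 m/s; crossing time = 97 / 4.087 = 23.732 s.
Net downstream speed = 5.180 m/s.
Drift = 5.180 × 23.732 = 122.937 m (downstream).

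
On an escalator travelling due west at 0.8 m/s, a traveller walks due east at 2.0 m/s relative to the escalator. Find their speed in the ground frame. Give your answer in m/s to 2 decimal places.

Taking east as x and north as y: escalator velocity = (-0.800, 0.000) m/s; traveller velocity relative to escalator = (2.000, 0.000) m/s.
Velocity relative to ground = (-0.800, 0.000) + (2.000, 0.000) = (1.200, 0.000) m/s.
Speed = |(1.200, 0.000)| = 1.200 m/s.

1.20 m/s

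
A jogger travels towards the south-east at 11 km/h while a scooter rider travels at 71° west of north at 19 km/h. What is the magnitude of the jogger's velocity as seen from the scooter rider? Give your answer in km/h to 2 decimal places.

Taking east as x and north as y: jogger velocity = (7.778, -7.778) km/h; scooter rider velocity = (-17.965, 6.186) km/h.
Velocity of jogger relative to scooter rider = (7.778, -7.778) − (-17.965, 6.186) = (25.743, -13.964) km/h.
Magnitude = |(25.743, -13.964)| = 29.286 km/h.

29.29 km/h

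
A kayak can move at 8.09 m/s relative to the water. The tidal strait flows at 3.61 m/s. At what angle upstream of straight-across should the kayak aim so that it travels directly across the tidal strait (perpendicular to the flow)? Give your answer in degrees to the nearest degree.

27°

To cancel the current, the upstream component of the kayak's velocity must equal the flow: 8.09 sin θ = 3.61.
sin θ = 3.61 / 8.09 = 0.4462.
θ = arcsin(0.4462) = 26.502°.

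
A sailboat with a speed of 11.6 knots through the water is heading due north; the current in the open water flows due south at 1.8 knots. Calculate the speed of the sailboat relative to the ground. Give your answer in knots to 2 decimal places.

Taking east as x and north as y: velocity relative to the water = (0.000, 11.600) knots; the water relative to ground = (0.000, -1.800) knots.
Velocity relative to ground = (0.000, 11.600) + (0.000, -1.800) = (0.000, 9.800) knots.
Speed = |(0.000, 9.800)| = 9.800 knots.

9.80 knots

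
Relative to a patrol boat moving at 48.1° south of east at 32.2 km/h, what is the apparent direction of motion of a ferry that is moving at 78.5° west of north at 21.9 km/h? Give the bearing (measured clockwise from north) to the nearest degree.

303°

Taking east as x and north as y: ferry velocity = (-21.460, 4.366) km/h; patrol boat velocity = (21.504, -23.967) km/h.
Velocity of ferry relative to patrol boat = (-21.460, 4.366) − (21.504, -23.967) = (-42.965, 28.333) km/h.
Bearing = atan2(-42.96, 28.33) = 303.40° clockwise from north.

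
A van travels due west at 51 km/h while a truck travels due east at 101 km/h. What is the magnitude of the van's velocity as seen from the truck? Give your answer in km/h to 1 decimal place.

Taking east as x and north as y: van velocity = (-51.000, 0.000) km/h; truck velocity = (101.000, 0.000) km/h.
Velocity of van relative to truck = (-51.000, 0.000) − (101.000, 0.000) = (-152.000, 0.000) km/h.
Magnitude = |(-152.000, 0.000)| = 152.000 km/h.

152.0 km/h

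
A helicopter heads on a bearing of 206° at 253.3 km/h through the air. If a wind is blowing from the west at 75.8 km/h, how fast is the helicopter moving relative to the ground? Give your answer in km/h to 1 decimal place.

230.4 km/h

Taking east as x and north as y: velocity relative to the air = (-111.039, -227.665) km/h; the air relative to ground = (75.800, 0.000) km/h.
Velocity relative to ground = (-111.039, -227.665) + (75.800, 0.000) = (-35.239, -227.665) km/h.
Speed = |(-35.239, -227.665)| = 230.376 km/h.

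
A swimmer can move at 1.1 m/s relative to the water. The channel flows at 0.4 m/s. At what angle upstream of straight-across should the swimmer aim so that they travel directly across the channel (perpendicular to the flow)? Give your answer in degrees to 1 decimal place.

To cancel the current, the upstream component of the swimmer's velocity must equal the flow: 1.1 sin θ = 0.4.
sin θ = 0.4 / 1.1 = 0.3636.
θ = arcsin(0.3636) = 21.324°.

21.3°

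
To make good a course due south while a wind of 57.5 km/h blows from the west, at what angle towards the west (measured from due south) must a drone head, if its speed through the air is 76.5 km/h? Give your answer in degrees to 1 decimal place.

The wind pushes perpendicular to the desired track; the heading must have a component into the wind equal to 57.5 km/h: 76.5 sin θ = 57.5.
sin θ = 0.7516, so θ = 48.732°.

48.7°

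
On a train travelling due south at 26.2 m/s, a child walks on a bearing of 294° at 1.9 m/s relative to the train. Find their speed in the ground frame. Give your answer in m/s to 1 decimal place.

Taking east as x and north as y: train velocity = (0.000, -26.200) m/s; child velocity relative to train = (-1.736, 0.773) m/s.
Velocity relative to ground = (0.000, -26.200) + (-1.736, 0.773) = (-1.736, -25.427) m/s.
Speed = |(-1.736, -25.427)| = 25.486 m/s.

25.5 m/s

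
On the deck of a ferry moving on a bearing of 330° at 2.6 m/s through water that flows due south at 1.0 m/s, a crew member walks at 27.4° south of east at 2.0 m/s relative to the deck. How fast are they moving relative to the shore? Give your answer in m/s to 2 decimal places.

In east/north components (m/s): crew member relative to ferry = (1.776, -0.920); ferry relative to water = (-1.300, 2.252); water relative to ground = (0.000, -1.000).
Sum = (0.476, 0.331) m/s.
Speed = |(0.476, 0.331)| = 0.580 m/s.

0.58 m/s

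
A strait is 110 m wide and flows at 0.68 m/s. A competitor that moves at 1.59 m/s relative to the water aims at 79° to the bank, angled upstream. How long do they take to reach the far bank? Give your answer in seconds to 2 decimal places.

The component of the competitor's velocity perpendicular to the bank is 1.59 × sin 79° = 1.561 m/s.
The flow acts along the bank and has no component across it.
Time = 110 / 1.561 = 70.477 s.

70.48 s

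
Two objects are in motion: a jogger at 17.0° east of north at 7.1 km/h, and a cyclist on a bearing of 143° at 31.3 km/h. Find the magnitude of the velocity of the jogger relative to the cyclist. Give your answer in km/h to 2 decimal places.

35.94 km/h

Taking east as x and north as y: jogger velocity = (2.076, 6.790) km/h; cyclist velocity = (18.837, -24.997) km/h.
Velocity of jogger relative to cyclist = (2.076, 6.790) − (18.837, -24.997) = (-16.761, 31.787) km/h.
Magnitude = |(-16.761, 31.787)| = 35.935 km/h.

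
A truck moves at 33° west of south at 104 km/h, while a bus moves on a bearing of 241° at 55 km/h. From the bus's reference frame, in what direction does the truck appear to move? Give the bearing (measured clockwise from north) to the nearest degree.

Taking east as x and north as y: truck velocity = (-56.642, -87.222) km/h; bus velocity = (-48.104, -26.665) km/h.
Velocity of truck relative to bus = (-56.642, -87.222) − (-48.104, -26.665) = (-8.538, -60.557) km/h.
Bearing = atan2(-8.54, -60.56) = 188.03° clockwise from north.

188°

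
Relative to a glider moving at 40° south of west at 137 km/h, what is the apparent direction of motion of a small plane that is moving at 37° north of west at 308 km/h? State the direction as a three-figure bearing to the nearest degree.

Taking east as x and north as y: small plane velocity = (-245.980, 185.359) km/h; glider velocity = (-104.948, -88.062) km/h.
Velocity of small plane relative to glider = (-245.980, 185.359) − (-104.948, -88.062) = (-141.032, 273.421) km/h.
Bearing = atan2(-141.03, 273.42) = 332.72° clockwise from north.

333°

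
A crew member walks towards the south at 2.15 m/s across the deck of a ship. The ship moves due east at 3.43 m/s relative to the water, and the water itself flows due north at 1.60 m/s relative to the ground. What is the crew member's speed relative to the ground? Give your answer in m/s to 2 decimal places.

In east/north components (m/s): crew member relative to ship = (0.000, -2.150); ship relative to water = (3.430, 0.000); water relative to ground = (0.000, 1.600).
Sum = (3.430, -0.550) m/s.
Speed = |(3.430, -0.550)| = 3.474 m/s.

3.47 m/s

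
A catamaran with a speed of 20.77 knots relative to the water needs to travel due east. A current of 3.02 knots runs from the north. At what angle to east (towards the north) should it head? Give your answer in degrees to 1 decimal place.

The current pushes perpendicular to the desired track; the heading must have a component into the current equal to 3.02 knots: 20.77 sin θ = 3.02.
sin θ = 0.1454, so θ = 8.361°.

8.4°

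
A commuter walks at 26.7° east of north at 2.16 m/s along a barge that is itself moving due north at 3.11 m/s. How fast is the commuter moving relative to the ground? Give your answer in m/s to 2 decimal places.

5.13 m/s

Taking east as x and north as y: barge velocity = (0.000, 3.110) m/s; commuter velocity relative to barge = (0.971, 1.930) m/s.
Velocity relative to ground = (0.000, 3.110) + (0.971, 1.930) = (0.971, 5.040) m/s.
Speed = |(0.971, 5.040)| = 5.132 m/s.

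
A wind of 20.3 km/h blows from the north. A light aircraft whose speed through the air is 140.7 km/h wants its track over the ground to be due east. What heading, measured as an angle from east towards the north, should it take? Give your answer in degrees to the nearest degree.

8°

The wind pushes perpendicular to the desired track; the heading must have a component into the wind equal to 20.3 km/h: 140.7 sin θ = 20.3.
sin θ = 0.1443, so θ = 8.296°.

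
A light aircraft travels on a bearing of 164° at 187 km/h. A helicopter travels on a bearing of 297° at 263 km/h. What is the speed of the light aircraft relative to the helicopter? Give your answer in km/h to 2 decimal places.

Taking east as x and north as y: light aircraft velocity = (51.544, -179.756) km/h; helicopter velocity = (-234.335, 119.400) km/h.
Velocity of light aircraft relative to helicopter = (51.544, -179.756) − (-234.335, 119.400) = (285.879, -299.155) km/h.
Magnitude = |(285.879, -299.155)| = 413.788 km/h.

413.79 km/h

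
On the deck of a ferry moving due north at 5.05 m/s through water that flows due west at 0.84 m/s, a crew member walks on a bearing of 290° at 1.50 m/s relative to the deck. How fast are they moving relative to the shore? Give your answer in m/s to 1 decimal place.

In east/north components (m/s): crew member relative to ferry = (-1.410, 0.513); ferry relative to water = (0.000, 5.050); water relative to ground = (-0.840, 0.000).
Sum = (-2.250, 5.563) m/s.
Speed = |(-2.250, 5.563)| = 6.001 m/s.

6.0 m/s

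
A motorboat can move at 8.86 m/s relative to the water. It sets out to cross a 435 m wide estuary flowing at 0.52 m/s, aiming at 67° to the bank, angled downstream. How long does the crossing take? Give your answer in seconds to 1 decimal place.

The component of the motorboat's velocity perpendicular to the bank is 8.86 × sin 67° = 8.156 m/s.
The flow acts along the bank and has no component across it.
Time = 435 / 8.156 = 53.337 s.

53.3 s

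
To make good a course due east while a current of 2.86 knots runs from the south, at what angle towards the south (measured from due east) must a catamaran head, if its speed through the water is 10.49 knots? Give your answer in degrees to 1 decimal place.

15.8°

The current pushes perpendicular to the desired track; the heading must have a component into the current equal to 2.86 knots: 10.49 sin θ = 2.86.
sin θ = 0.2726, so θ = 15.821°.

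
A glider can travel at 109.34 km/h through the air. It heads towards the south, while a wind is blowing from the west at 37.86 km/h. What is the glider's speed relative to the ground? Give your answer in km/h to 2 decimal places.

Taking east as x and north as y: velocity relative to the air = (0.000, -109.340) km/h; the air relative to ground = (37.860, 0.000) km/h.
Velocity relative to ground = (0.000, -109.340) + (37.860, 0.000) = (37.860, -109.340) km/h.
Speed = |(37.860, -109.340)| = 115.709 km/h.

115.71 km/h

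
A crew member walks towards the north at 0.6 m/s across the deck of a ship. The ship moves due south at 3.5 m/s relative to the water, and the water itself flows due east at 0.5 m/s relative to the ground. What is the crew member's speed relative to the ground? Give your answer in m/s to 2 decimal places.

2.94 m/s

In east/north components (m/s): crew member relative to ship = (0.000, 0.600); ship relative to water = (0.000, -3.500); water relative to ground = (0.500, 0.000).
Sum = (0.500, -2.900) m/s.
Speed = |(0.500, -2.900)| = 2.943 m/s.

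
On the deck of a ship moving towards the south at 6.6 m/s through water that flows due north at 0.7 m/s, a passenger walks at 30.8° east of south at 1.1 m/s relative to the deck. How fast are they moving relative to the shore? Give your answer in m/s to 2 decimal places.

6.87 m/s

In east/north components (m/s): passenger relative to ship = (0.563, -0.945); ship relative to water = (0.000, -6.600); water relative to ground = (0.000, 0.700).
Sum = (0.563, -6.845) m/s.
Speed = |(0.563, -6.845)| = 6.868 m/s.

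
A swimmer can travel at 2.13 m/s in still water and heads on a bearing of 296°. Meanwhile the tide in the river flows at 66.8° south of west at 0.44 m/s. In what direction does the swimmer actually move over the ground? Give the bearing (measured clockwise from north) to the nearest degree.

Taking east as x and north as y: velocity relative to the water = (-1.914, 0.934) m/s; the water relative to ground = (-0.173, -0.404) m/s.
Velocity relative to ground = (-1.914, 0.934) + (-0.173, -0.404) = (-2.088, 0.529) m/s.
Bearing = atan2(-2.09, 0.53) = 284.23° clockwise from north.

284°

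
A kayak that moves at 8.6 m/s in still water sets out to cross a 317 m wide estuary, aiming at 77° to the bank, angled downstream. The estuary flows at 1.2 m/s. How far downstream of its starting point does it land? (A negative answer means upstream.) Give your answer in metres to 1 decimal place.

Perpendicular speed = 8.380 m/s; crossing time = 317 / 8.380 = 37.830 s.
Net downstream speed = 3.135 m/s.
Drift = 3.135 × 37.830 = 118.581 m (downstream).

118.6 m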